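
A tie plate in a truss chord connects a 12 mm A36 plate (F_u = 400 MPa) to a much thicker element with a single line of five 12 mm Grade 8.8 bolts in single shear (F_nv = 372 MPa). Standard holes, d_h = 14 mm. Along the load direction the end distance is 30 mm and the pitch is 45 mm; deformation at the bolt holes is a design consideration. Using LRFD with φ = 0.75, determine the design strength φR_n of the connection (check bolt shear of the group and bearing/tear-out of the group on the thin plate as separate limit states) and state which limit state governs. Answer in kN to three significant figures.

Bolt shear: A_b = π·12²/4 = 113.1 mm²; R_n = 372 × 113.1 × 5 × 1 / 1000 = 210.4 kN → 0.75 × 210.4 = 158 kN.
Bearing (1.2 l_c t F_u ≤ 2.4 d t F_u): upper limit = 2.4·12·12·400 / 1000 = 138.2 kN.
  Edge l_c = 30 − 14/2 = 23 → r_n = 132.5 kN; interior l_c = 45 − 14 = 31 → r_n = 138.2 kN.
  R_n,bearing = 1·132.5 + 4·138.2 = 685.4 kN → 0.75 × 685.4 = 514 kN.
Bolt shear governs: 158 kN.

158 kN (bolt shear governs)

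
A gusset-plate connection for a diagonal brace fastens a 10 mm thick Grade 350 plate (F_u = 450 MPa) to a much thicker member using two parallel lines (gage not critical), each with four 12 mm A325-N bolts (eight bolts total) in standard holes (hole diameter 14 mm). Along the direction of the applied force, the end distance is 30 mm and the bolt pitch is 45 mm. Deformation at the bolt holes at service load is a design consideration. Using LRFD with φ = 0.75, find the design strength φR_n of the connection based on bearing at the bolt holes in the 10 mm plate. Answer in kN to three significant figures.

Per bolt r_n = 1.2 l_c t F_u ≤ 2.4 d t F_u; upper limit = 2.4 × 12 × 10 × 450 / 1000 = 129.6 kN.
Edge bolt: l_c = 30 − 14/2 = 23 mm → 1.2 × 23 × 10 × 450 / 1000 = 124.2 → r_n = 124.2 kN.
Interior bolts: l_c = 45 − 14 = 31 mm → 1.2 × 31 × 10 × 450 / 1000 = 167.4 → r_n = 129.6 kN.
R_n = 2 × 124.2 + 6 × 129.6 = 1026 kN.
Design strength φR_n = 0.75 × 1026 = 770 kN.

770 kN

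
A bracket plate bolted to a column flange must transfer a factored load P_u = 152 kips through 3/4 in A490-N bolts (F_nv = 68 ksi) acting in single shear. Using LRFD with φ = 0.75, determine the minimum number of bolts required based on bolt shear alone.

A_b = π·0.75²/4 = 0.4418 in².
Per-bolt design strength φR_n = 0.75 × 68 × 0.4418 × 1 = 22.53 kips.
n ≥ 152 / 22.53 = 6.746 → use 7 bolts.

7 bolts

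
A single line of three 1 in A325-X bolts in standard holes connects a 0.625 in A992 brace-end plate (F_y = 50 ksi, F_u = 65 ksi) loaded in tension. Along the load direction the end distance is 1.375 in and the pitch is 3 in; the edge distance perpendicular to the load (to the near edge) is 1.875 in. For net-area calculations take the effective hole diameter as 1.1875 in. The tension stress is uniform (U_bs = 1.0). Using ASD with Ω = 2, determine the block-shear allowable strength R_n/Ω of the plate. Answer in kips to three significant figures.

79.7 kips

Shear plane L_v = 1.375 + 2·3 = 7.375 in; A_gv = 7.375 × 0.625 = 4.609 in².
A_nv = (7.375 − 2.5·1.1875) × 0.625 = 2.754 in².
A_nt = (1.875 − 0.5·1.1875) × 0.625 = 0.8008 in².
0.6 F_u A_nv = 107.4 kips; 0.6 F_y A_gv = 138.3 kips → shear rupture governs the shear term.
R_n = 107.4 + 1.0 × 65 × 0.8008 = 159.5 kips.
Allowable strength R_n/Ω = 159.5 / 2 = 79.7 kips.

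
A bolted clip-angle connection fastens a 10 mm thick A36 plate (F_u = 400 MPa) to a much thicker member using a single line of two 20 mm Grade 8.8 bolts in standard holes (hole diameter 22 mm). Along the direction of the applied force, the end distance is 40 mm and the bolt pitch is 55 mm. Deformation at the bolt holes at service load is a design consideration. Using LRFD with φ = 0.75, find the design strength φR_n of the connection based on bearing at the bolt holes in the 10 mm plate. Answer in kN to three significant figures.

223 kN

Per bolt r_n = 1.2 l_c t F_u ≤ 2.4 d t F_u; upper limit = 2.4 × 20 × 10 × 400 / 1000 = 192 kN.
Edge bolt: l_c = 40 − 22/2 = 29 mm → 1.2 × 29 × 10 × 400 / 1000 = 139.2 → r_n = 139.2 kN.
Interior bolts: l_c = 55 − 22 = 33 mm → 1.2 × 33 × 10 × 400 / 1000 = 158.4 → r_n = 158.4 kN.
R_n = 1 × 139.2 + 1 × 158.4 = 297.6 kN.
Design strength φR_n = 0.75 × 297.6 = 223 kN.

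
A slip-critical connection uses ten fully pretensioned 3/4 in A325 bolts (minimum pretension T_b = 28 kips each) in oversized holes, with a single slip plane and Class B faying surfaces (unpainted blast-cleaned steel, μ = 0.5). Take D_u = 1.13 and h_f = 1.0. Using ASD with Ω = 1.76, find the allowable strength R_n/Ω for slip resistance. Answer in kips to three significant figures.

89.9 kips

R_n = μ · D_u · h_f · T_b · n_s · n_b = 0.5 × 1.13 × 1.0 × 28 × 1 × 10 = 158.2 kips.
Allowable strength R_n/Ω = 158.2 / 1.76 = 89.9 kips.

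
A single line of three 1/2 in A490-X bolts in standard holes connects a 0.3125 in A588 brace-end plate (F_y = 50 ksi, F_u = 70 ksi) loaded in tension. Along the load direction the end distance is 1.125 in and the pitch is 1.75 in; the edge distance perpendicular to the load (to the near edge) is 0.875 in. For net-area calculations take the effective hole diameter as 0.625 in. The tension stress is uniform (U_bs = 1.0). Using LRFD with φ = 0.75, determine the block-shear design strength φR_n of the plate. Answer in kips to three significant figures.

39.4 kips

Shear plane L_v = 1.125 + 2·1.75 = 4.625 in; A_gv = 4.625 × 0.3125 = 1.445 in².
A_nv = (4.625 − 2.5·0.625) × 0.3125 = 0.957 in².
A_nt = (0.875 − 0.5·0.625) × 0.3125 = 0.1758 in².
0.6 F_u A_nv = 40.2 kips; 0.6 F_y A_gv = 43.36 kips → shear rupture governs the shear term.
R_n = 40.2 + 1.0 × 70 × 0.1758 = 52.5 kips.
Design strength φR_n = 0.75 × 52.5 = 39.4 kips.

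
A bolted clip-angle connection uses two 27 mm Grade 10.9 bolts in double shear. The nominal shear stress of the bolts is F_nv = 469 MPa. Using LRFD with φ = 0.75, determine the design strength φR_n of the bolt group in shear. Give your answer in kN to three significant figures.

806 kN

A_b = π × 27² / 4 = 572.6 mm².
R_n = F_nv · A_b · n · n_s = 469 × 572.6 × 2 × 2 / 1000 = 1074 kN.
Design strength φR_n = 0.75 × 1074 = 806 kN.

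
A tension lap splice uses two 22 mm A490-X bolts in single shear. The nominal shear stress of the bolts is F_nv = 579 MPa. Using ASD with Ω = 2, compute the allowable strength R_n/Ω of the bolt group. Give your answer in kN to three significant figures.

A_b = π × 22² / 4 = 380.1 mm².
R_n = F_nv · A_b · n · n_s = 579 × 380.1 × 2 × 1 / 1000 = 440.2 kN.
Allowable strength R_n/Ω = 440.2 / 2 = 220 kN.

220 kN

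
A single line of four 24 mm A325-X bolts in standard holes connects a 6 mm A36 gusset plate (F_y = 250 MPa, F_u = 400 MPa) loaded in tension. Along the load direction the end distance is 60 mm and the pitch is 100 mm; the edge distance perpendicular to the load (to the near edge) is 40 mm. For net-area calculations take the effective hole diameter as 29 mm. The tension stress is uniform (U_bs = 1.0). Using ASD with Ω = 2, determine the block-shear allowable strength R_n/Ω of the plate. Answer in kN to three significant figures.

Shear plane L_v = 60 + 3·100 = 360 mm; A_gv = 360 × 6 = 2160 mm².
A_nv = (360 − 3.5·29) × 6 = 1551 mm².
A_nt = (40 − 0.5·29) × 6 = 153 mm².
0.6 F_u A_nv = 372.2 kN; 0.6 F_y A_gv = 324 kN → shear yielding governs the shear term.
R_n = 324 + 1.0 × 400 × 153 / 1000 = 385.2 kN.
Allowable strength R_n/Ω = 385.2 / 2 = 193 kN.

193 kN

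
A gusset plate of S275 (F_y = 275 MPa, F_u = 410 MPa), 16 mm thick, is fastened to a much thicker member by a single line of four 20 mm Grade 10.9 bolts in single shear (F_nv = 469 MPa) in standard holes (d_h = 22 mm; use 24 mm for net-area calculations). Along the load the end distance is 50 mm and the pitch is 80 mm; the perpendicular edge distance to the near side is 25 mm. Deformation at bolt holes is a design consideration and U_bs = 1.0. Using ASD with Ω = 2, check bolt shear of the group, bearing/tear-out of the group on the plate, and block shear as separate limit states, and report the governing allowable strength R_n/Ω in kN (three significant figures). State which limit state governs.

Bolt shear: A_b = π·20²/4 = 314.2 mm²; R_n = 469 × 314.2 × 4 × 1 / 1000 = 589.4 kN → 589.4 / 2 = 295 kN.
Bearing: edge l_c = 39, r_n = 307 kN; interior l_c = 58, r_n = 314.9 kN; R_n = 307 + 3·314.9 = 1252 kN → 626 kN.
Block shear: A_gv = 4640, A_nv = 3296, A_nt = 208 mm²; R_n = min(0.6F_uA_nv, 0.6F_yA_gv) + U_bs·F_u·A_nt = 850.9 kN → 425 kN.
Bolt shear governs: 295 kN.

295 kN (bolt shear governs)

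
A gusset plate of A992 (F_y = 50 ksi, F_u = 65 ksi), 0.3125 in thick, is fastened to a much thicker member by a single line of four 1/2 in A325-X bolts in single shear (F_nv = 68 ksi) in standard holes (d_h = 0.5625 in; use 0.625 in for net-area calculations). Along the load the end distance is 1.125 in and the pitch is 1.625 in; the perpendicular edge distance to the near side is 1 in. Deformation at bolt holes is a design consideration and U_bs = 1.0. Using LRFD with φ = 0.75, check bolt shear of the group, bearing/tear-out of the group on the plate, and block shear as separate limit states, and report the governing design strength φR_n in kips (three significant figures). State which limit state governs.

40.1 kips (bolt shear governs)

Bolt shear: A_b = π·0.5²/4 = 0.1963 in²; R_n = 68 × 0.1963 × 4 × 1 = 53.41 kips → 0.75 × 53.41 = 40.1 kips.
Bearing: edge l_c = 0.8438, r_n = 20.57 kips; interior l_c = 1.062, r_n = 24.38 kips; R_n = 20.57 + 3·24.38 = 93.69 kips → 70.3 kips.
Block shear: A_gv = 1.875, A_nv = 1.191, A_nt = 0.2148 in²; R_n = min(0.6F_uA_nv, 0.6F_yA_gv) + U_bs·F_u·A_nt = 60.43 kips → 45.3 kips.
Bolt shear governs: 40.1 kips.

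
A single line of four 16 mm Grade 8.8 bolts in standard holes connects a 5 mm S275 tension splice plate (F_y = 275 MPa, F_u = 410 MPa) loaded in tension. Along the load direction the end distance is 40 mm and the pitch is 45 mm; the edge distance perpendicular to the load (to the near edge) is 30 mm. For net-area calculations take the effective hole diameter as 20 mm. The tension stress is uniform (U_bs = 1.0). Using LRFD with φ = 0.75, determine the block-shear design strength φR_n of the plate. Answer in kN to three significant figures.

128 kN

Shear plane L_v = 40 + 3·45 = 175 mm; A_gv = 175 × 5 = 875 mm².
A_nv = (175 − 3.5·20) × 5 = 525 mm².
A_nt = (30 − 0.5·20) × 5 = 100 mm².
0.6 F_u A_nv = 129.2 kN; 0.6 F_y A_gv = 144.4 kN → shear rupture governs the shear term.
R_n = 129.2 + 1.0 × 410 × 100 / 1000 = 170.2 kN.
Design strength φR_n = 0.75 × 170.2 = 128 kN.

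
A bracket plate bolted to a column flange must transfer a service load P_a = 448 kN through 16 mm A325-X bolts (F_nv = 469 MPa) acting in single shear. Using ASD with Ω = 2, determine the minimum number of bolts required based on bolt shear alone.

A_b = π·16²/4 = 201.1 mm².
Per-bolt allowable strength R_n/Ω = 469 × 201.1 × 1 / 1000 / 2 = 47.15 kN.
n ≥ 448 / 47.15 = 9.502 → use 10 bolts.

10 bolts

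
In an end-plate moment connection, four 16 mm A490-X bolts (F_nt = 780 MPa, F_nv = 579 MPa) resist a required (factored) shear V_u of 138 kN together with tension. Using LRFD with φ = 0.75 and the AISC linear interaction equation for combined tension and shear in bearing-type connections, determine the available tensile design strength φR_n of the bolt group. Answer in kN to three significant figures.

A_b = π·16²/4 = 201.1 mm²; f_rv = 138 × 1000 / (4 × 201.1) = 171.6 MPa.
F'_nt = 1.3 F_nt − (F_nt / φF_nv) f_rv = 1.3·780 − (780/(0.75·579))·171.6 = 705.8 MPa, capped at F_nt → F'_nt = 705.8 MPa.
R_n = F'_nt · A_b · n = 705.8 × 201.1 × 4 / 1000 = 567.6 kN.
Design strength φR_n = 0.75 × 567.6 = 426 kN.

426 kN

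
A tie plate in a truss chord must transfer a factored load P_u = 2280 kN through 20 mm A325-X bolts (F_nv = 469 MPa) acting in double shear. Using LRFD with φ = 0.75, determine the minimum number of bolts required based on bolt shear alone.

11 bolts

A_b = π·20²/4 = 314.2 mm².
Per-bolt design strength φR_n = 0.75 × 469 × 314.2 × 2 / 1000 = 221 kN.
n ≥ 2280 / 221 = 10.32 → use 11 bolts.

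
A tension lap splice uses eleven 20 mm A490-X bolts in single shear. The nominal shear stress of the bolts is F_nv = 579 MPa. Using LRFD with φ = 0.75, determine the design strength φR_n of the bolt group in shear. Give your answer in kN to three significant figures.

1500 kN

A_b = π × 20² / 4 = 314.2 mm².
R_n = F_nv · A_b · n · n_s = 579 × 314.2 × 11 × 1 / 1000 = 2001 kN.
Design strength φR_n = 0.75 × 2001 = 1500 kN.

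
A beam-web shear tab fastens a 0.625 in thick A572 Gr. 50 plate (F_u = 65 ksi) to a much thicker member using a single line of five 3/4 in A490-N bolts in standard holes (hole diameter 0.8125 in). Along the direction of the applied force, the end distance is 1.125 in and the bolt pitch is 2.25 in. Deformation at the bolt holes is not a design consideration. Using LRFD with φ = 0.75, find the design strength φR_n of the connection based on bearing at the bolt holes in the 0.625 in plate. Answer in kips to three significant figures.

Per bolt r_n = 1.5 l_c t F_u ≤ 3.0 d t F_u; upper limit = 3.0 × 0.75 × 0.625 × 65 = 91.41 kips.
Edge bolt: l_c = 1.125 − 0.8125/2 = 0.7188 in → 1.5 × 0.7188 × 0.625 × 65 = 43.8 → r_n = 43.8 kips.
Interior bolts: l_c = 2.25 − 0.8125 = 1.438 in → 1.5 × 1.438 × 0.625 × 65 = 87.6 → r_n = 87.6 kips.
R_n = 1 × 43.8 + 4 × 87.6 = 394.2 kips.
Design strength φR_n = 0.75 × 394.2 = 296 kips.

296 kips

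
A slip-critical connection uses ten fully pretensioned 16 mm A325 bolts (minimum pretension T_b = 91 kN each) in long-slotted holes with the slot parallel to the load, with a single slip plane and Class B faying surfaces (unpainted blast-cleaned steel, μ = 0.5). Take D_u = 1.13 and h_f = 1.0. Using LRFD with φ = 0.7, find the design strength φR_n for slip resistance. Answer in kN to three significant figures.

360 kN

R_n = μ · D_u · h_f · T_b · n_s · n_b = 0.5 × 1.13 × 1.0 × 91 × 1 × 10 = 514.1 kN.
Design strength φR_n = 0.7 × 514.1 = 360 kN.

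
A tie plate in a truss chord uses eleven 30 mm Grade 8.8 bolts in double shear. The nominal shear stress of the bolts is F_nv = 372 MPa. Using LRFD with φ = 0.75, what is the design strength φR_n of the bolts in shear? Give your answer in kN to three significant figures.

A_b = π × 30² / 4 = 706.9 mm².
R_n = F_nv · A_b · n · n_s = 372 × 706.9 × 11 × 2 / 1000 = 5785 kN.
Design strength φR_n = 0.75 × 5785 = 4340 kN.

4340 kN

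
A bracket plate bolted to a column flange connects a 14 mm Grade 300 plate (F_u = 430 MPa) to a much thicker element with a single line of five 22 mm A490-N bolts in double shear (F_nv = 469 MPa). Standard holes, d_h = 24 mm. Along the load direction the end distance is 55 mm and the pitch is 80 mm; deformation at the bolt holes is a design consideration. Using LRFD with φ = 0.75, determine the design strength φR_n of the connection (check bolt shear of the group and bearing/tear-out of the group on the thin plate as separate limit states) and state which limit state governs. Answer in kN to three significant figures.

1190 kN (bearing governs)

Bolt shear: A_b = π·22²/4 = 380.1 mm²; R_n = 469 × 380.1 × 5 × 2 / 1000 = 1783 kN → 0.75 × 1783 = 1340 kN.
Bearing (1.2 l_c t F_u ≤ 2.4 d t F_u): upper limit = 2.4·22·14·430 / 1000 = 317.9 kN.
  Edge l_c = 55 − 24/2 = 43 → r_n = 310.6 kN; interior l_c = 80 − 24 = 56 → r_n = 317.9 kN.
  R_n,bearing = 1·310.6 + 4·317.9 = 1582 kN → 0.75 × 1582 = 1190 kN.
Bearing governs: 1190 kN.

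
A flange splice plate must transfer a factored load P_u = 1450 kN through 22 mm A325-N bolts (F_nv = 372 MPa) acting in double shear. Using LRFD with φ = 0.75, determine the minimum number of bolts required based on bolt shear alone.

7 bolts

A_b = π·22²/4 = 380.1 mm².
Per-bolt design strength φR_n = 0.75 × 372 × 380.1 × 2 / 1000 = 212.1 kN.
n ≥ 1450 / 212.1 = 6.836 → use 7 bolts.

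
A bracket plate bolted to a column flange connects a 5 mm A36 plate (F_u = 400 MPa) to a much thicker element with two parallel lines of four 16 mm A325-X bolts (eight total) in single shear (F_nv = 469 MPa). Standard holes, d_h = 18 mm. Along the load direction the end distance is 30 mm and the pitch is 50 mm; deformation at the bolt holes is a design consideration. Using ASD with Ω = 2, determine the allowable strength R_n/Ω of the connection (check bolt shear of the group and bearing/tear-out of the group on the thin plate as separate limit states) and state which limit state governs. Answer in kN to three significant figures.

Bolt shear: A_b = π·16²/4 = 201.1 mm²; R_n = 469 × 201.1 × 8 × 1 / 1000 = 754.4 kN → 754.4 / 2 = 377 kN.
Bearing (1.2 l_c t F_u ≤ 2.4 d t F_u): upper limit = 2.4·16·5·400 / 1000 = 76.8 kN.
  Edge l_c = 30 − 18/2 = 21 → r_n = 50.4 kN; interior l_c = 50 − 18 = 32 → r_n = 76.8 kN.
  R_n,bearing = 2·50.4 + 6·76.8 = 561.6 kN → 561.6 / 2 = 281 kN.
Bearing governs: 281 kN.

281 kN (bearing governs)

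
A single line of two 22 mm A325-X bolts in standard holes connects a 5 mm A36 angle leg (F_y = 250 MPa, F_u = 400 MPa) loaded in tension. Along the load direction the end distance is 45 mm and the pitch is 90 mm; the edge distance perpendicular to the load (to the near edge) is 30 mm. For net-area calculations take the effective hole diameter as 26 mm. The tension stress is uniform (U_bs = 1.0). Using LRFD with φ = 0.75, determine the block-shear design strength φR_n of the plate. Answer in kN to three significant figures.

101 kN

Shear plane L_v = 45 + 1·90 = 135 mm; A_gv = 135 × 5 = 675 mm².
A_nv = (135 − 1.5·26) × 5 = 480 mm².
A_nt = (30 − 0.5·26) × 5 = 85 mm².
0.6 F_u A_nv = 115.2 kN; 0.6 F_y A_gv = 101.2 kN → shear yielding governs the shear term.
R_n = 101.2 + 1.0 × 400 × 85 / 1000 = 135.2 kN.
Design strength φR_n = 0.75 × 135.2 = 101 kN.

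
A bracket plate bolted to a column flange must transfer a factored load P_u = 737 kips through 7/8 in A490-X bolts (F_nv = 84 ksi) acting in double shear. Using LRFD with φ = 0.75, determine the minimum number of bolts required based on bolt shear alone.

A_b = π·0.875²/4 = 0.6013 in².
Per-bolt design strength φR_n = 0.75 × 84 × 0.6013 × 2 = 75.77 kips.
n ≥ 737 / 75.77 = 9.727 → use 10 bolts.

10 bolts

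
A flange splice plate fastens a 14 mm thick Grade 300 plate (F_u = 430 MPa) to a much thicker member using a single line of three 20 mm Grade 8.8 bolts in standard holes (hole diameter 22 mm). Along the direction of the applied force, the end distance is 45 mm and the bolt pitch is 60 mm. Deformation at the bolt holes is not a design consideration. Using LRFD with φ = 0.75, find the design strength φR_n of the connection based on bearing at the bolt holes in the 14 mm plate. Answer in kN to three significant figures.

745 kN

Per bolt r_n = 1.5 l_c t F_u ≤ 3.0 d t F_u; upper limit = 3.0 × 20 × 14 × 430 / 1000 = 361.2 kN.
Edge bolt: l_c = 45 − 22/2 = 34 mm → 1.5 × 34 × 14 × 430 / 1000 = 307 → r_n = 307 kN.
Interior bolts: l_c = 60 − 22 = 38 mm → 1.5 × 38 × 14 × 430 / 1000 = 343.1 → r_n = 343.1 kN.
R_n = 1 × 307 + 2 × 343.1 = 993.3 kN.
Design strength φR_n = 0.75 × 993.3 = 745 kN.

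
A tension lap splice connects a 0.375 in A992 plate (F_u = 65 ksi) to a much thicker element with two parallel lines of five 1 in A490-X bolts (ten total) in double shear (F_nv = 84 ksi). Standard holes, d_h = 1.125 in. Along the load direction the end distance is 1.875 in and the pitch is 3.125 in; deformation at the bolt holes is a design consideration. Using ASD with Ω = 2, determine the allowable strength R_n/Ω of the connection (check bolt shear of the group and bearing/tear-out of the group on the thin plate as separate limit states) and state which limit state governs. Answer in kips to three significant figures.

Bolt shear: A_b = π·1²/4 = 0.7854 in²; R_n = 84 × 0.7854 × 10 × 2 = 1319 kips → 1319 / 2 = 660 kips.
Bearing (1.2 l_c t F_u ≤ 2.4 d t F_u): upper limit = 2.4·1·0.375·65 = 58.5 kips.
  Edge l_c = 1.875 − 1.125/2 = 1.312 → r_n = 38.39 kips; interior l_c = 3.125 − 1.125 = 2 → r_n = 58.5 kips.
  R_n,bearing = 2·38.39 + 8·58.5 = 544.8 kips → 544.8 / 2 = 272 kips.
Bearing governs: 272 kips.

272 kips (bearing governs)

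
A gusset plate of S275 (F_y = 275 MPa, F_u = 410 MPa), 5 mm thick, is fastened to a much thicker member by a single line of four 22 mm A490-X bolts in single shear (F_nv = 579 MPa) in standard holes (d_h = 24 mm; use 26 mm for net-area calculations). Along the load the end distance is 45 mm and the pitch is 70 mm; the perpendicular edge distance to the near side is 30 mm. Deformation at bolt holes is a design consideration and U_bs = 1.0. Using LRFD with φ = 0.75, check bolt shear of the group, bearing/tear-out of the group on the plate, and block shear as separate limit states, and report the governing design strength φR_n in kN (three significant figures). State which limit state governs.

177 kN (block shear governs)

Bolt shear: A_b = π·22²/4 = 380.1 mm²; R_n = 579 × 380.1 × 4 × 1 / 1000 = 880.4 kN → 0.75 × 880.4 = 660 kN.
Bearing: edge l_c = 33, r_n = 81.18 kN; interior l_c = 46, r_n = 108.2 kN; R_n = 81.18 + 3·108.2 = 405.9 kN → 304 kN.
Block shear: A_gv = 1275, A_nv = 820, A_nt = 85 mm²; R_n = min(0.6F_uA_nv, 0.6F_yA_gv) + U_bs·F_u·A_nt = 236.6 kN → 177 kN.
Block shear governs: 177 kN.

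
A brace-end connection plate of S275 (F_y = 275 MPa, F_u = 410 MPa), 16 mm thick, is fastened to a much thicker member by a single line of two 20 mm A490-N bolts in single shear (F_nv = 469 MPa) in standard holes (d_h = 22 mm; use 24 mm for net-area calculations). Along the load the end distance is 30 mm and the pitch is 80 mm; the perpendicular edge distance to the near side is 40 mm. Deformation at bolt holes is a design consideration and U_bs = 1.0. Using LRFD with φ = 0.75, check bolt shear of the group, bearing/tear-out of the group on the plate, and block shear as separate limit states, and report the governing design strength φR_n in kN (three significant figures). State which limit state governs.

Bolt shear: A_b = π·20²/4 = 314.2 mm²; R_n = 469 × 314.2 × 2 × 1 / 1000 = 294.7 kN → 0.75 × 294.7 = 221 kN.
Bearing: edge l_c = 19, r_n = 149.6 kN; interior l_c = 58, r_n = 314.9 kN; R_n = 149.6 + 1·314.9 = 464.4 kN → 348 kN.
Block shear: A_gv = 1760, A_nv = 1184, A_nt = 448 mm²; R_n = min(0.6F_uA_nv, 0.6F_yA_gv) + U_bs·F_u·A_nt = 474.1 kN → 356 kN.
Bolt shear governs: 221 kN.

221 kN (bolt shear governs)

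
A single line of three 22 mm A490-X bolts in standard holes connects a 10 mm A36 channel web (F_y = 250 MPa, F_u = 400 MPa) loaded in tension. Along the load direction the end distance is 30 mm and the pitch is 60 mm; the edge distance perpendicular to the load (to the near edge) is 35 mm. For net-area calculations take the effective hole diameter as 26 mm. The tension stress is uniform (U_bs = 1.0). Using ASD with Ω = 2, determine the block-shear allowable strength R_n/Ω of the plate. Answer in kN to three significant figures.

146 kN

Shear plane L_v = 30 + 2·60 = 150 mm; A_gv = 150 × 10 = 1500 mm².
A_nv = (150 − 2.5·26) × 10 = 850 mm².
A_nt = (35 − 0.5·26) × 10 = 220 mm².
0.6 F_u A_nv = 204 kN; 0.6 F_y A_gv = 225 kN → shear rupture governs the shear term.
R_n = 204 + 1.0 × 400 × 220 / 1000 = 292 kN.
Allowable strength R_n/Ω = 292 / 2 = 146 kN.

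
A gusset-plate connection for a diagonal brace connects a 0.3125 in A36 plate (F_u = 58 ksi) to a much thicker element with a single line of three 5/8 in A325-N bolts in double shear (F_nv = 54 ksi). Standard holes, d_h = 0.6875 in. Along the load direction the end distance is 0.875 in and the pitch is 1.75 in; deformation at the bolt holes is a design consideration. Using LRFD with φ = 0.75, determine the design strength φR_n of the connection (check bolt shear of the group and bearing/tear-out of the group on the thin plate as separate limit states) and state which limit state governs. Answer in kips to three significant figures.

43.3 kips (bearing governs)

Bolt shear: A_b = π·0.625²/4 = 0.3068 in²; R_n = 54 × 0.3068 × 3 × 2 = 99.4 kips → 0.75 × 99.4 = 74.6 kips.
Bearing (1.2 l_c t F_u ≤ 2.4 d t F_u): upper limit = 2.4·0.625·0.3125·58 = 27.19 kips.
  Edge l_c = 0.875 − 0.6875/2 = 0.5312 → r_n = 11.55 kips; interior l_c = 1.75 − 0.6875 = 1.062 → r_n = 23.11 kips.
  R_n,bearing = 1·11.55 + 2·23.11 = 57.77 kips → 0.75 × 57.77 = 43.3 kips.
Bearing governs: 43.3 kips.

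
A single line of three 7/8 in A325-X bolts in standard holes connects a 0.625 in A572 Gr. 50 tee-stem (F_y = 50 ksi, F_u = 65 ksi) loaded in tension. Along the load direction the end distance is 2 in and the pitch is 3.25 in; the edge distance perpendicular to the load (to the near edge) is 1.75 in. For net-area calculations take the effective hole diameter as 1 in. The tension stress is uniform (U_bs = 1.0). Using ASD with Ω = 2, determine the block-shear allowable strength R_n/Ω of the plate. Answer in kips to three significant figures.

98.5 kips

Shear plane L_v = 2 + 2·3.25 = 8.5 in; A_gv = 8.5 × 0.625 = 5.312 in².
A_nv = (8.5 − 2.5·1) × 0.625 = 3.75 in².
A_nt = (1.75 − 0.5·1) × 0.625 = 0.7812 in².
0.6 F_u A_nv = 146.2 kips; 0.6 F_y A_gv = 159.4 kips → shear rupture governs the shear term.
R_n = 146.2 + 1.0 × 65 × 0.7812 = 197 kips.
Allowable strength R_n/Ω = 197 / 2 = 98.5 kips.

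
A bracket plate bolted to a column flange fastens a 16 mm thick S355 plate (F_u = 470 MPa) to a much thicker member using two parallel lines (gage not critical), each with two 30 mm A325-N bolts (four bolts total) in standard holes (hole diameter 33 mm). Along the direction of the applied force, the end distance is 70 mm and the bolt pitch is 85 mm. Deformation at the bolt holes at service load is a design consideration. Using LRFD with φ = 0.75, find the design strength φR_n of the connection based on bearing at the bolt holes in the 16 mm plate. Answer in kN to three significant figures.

Per bolt r_n = 1.2 l_c t F_u ≤ 2.4 d t F_u; upper limit = 2.4 × 30 × 16 × 470 / 1000 = 541.4 kN.
Edge bolt: l_c = 70 − 33/2 = 53.5 mm → 1.2 × 53.5 × 16 × 470 / 1000 = 482.8 → r_n = 482.8 kN.
Interior bolts: l_c = 85 − 33 = 52 mm → 1.2 × 52 × 16 × 470 / 1000 = 469.2 → r_n = 469.2 kN.
R_n = 2 × 482.8 + 2 × 469.2 = 1904 kN.
Design strength φR_n = 0.75 × 1904 = 1430 kN.

1430 kN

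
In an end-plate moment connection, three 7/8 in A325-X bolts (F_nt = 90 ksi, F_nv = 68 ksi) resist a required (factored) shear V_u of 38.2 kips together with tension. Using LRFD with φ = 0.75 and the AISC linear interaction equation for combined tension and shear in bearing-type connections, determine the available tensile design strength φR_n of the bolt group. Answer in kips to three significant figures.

A_b = π·0.875²/4 = 0.6013 in²; f_rv = 38.2 / (3 × 0.6013) = 21.18 ksi.
F'_nt = 1.3 F_nt − (F_nt / φF_nv) f_rv = 1.3·90 − (90/(0.75·68))·21.18 = 79.63 ksi, capped at F_nt → F'_nt = 79.63 ksi.
R_n = F'_nt · A_b · n = 79.63 × 0.6013 × 3 = 143.7 kips.
Design strength φR_n = 0.75 × 143.7 = 108 kips.

108 kips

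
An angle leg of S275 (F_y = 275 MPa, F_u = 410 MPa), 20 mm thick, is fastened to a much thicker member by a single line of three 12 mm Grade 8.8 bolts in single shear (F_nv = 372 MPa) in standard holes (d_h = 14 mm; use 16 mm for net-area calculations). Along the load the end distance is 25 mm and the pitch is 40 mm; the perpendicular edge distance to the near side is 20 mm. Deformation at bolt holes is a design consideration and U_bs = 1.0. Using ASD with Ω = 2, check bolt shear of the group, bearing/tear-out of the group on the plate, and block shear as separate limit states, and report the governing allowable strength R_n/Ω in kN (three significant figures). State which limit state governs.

63.1 kN (bolt shear governs)

Bolt shear: A_b = π·12²/4 = 113.1 mm²; R_n = 372 × 113.1 × 3 × 1 / 1000 = 126.2 kN → 126.2 / 2 = 63.1 kN.
Bearing: edge l_c = 18, r_n = 177.1 kN; interior l_c = 26, r_n = 236.2 kN; R_n = 177.1 + 2·236.2 = 649.4 kN → 325 kN.
Block shear: A_gv = 2100, A_nv = 1300, A_nt = 240 mm²; R_n = min(0.6F_uA_nv, 0.6F_yA_gv) + U_bs·F_u·A_nt = 418.2 kN → 209 kN.
Bolt shear governs: 63.1 kN.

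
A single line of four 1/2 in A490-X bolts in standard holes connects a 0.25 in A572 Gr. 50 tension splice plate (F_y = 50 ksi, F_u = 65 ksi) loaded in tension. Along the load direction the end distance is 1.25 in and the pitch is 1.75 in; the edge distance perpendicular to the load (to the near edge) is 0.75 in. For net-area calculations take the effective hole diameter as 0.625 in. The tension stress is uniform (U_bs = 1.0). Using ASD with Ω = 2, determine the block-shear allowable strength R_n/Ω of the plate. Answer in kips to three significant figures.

24.6 kips

Shear plane L_v = 1.25 + 3·1.75 = 6.5 in; A_gv = 6.5 × 0.25 = 1.625 in².
A_nv = (6.5 − 3.5·0.625) × 0.25 = 1.078 in².
A_nt = (0.75 − 0.5·0.625) × 0.25 = 0.1094 in².
0.6 F_u A_nv = 42.05 kips; 0.6 F_y A_gv = 48.75 kips → shear rupture governs the shear term.
R_n = 42.05 + 1.0 × 65 × 0.1094 = 49.16 kips.
Allowable strength R_n/Ω = 49.16 / 2 = 24.6 kips.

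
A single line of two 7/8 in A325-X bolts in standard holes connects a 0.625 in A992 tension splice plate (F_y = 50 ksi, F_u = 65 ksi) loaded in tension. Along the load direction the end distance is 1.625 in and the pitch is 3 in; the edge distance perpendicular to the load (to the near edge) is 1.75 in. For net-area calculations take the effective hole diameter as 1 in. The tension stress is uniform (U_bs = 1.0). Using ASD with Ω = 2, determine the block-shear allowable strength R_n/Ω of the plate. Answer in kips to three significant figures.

63.5 kips

Shear plane L_v = 1.625 + 1·3 = 4.625 in; A_gv = 4.625 × 0.625 = 2.891 in².
A_nv = (4.625 − 1.5·1) × 0.625 = 1.953 in².
A_nt = (1.75 − 0.5·1) × 0.625 = 0.7812 in².
0.6 F_u A_nv = 76.17 kips; 0.6 F_y A_gv = 86.72 kips → shear rupture governs the shear term.
R_n = 76.17 + 1.0 × 65 × 0.7812 = 127 kips.
Allowable strength R_n/Ω = 127 / 2 = 63.5 kips.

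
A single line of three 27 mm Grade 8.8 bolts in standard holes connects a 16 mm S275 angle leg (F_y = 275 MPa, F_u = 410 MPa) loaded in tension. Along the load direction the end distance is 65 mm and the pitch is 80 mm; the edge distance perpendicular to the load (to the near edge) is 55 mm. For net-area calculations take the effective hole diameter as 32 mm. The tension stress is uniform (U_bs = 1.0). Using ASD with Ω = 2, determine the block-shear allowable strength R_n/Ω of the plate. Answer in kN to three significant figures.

413 kN

Shear plane L_v = 65 + 2·80 = 225 mm; A_gv = 225 × 16 = 3600 mm².
A_nv = (225 − 2.5·32) × 16 = 2320 mm².
A_nt = (55 − 0.5·32) × 16 = 624 mm².
0.6 F_u A_nv = 570.7 kN; 0.6 F_y A_gv = 594 kN → shear rupture governs the shear term.
R_n = 570.7 + 1.0 × 410 × 624 / 1000 = 826.6 kN.
Allowable strength R_n/Ω = 826.6 / 2 = 413 kN.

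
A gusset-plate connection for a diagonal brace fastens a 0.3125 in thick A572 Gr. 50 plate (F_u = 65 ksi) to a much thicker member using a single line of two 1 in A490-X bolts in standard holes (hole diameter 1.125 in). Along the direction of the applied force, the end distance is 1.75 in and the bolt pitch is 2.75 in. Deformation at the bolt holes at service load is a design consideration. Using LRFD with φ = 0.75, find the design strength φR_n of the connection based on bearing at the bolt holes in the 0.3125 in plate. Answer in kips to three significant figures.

Per bolt r_n = 1.2 l_c t F_u ≤ 2.4 d t F_u; upper limit = 2.4 × 1 × 0.3125 × 65 = 48.75 kips.
Edge bolt: l_c = 1.75 − 1.125/2 = 1.188 in → 1.2 × 1.188 × 0.3125 × 65 = 28.95 → r_n = 28.95 kips.
Interior bolts: l_c = 2.75 − 1.125 = 1.625 in → 1.2 × 1.625 × 0.3125 × 65 = 39.61 → r_n = 39.61 kips.
R_n = 1 × 28.95 + 1 × 39.61 = 68.55 kips.
Design strength φR_n = 0.75 × 68.55 = 51.4 kips.

51.4 kips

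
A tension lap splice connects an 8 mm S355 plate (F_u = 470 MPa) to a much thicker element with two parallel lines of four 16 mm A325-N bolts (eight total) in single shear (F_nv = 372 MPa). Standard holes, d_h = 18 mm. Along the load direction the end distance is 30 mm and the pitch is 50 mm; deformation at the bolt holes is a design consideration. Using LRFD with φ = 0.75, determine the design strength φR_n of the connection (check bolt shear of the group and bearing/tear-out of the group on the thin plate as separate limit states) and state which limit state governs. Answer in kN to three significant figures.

Bolt shear: A_b = π·16²/4 = 201.1 mm²; R_n = 372 × 201.1 × 8 × 1 / 1000 = 598.4 kN → 0.75 × 598.4 = 449 kN.
Bearing (1.2 l_c t F_u ≤ 2.4 d t F_u): upper limit = 2.4·16·8·470 / 1000 = 144.4 kN.
  Edge l_c = 30 − 18/2 = 21 → r_n = 94.75 kN; interior l_c = 50 − 18 = 32 → r_n = 144.4 kN.
  R_n,bearing = 2·94.75 + 6·144.4 = 1056 kN → 0.75 × 1056 = 792 kN.
Bolt shear governs: 449 kN.

449 kN (bolt shear governs)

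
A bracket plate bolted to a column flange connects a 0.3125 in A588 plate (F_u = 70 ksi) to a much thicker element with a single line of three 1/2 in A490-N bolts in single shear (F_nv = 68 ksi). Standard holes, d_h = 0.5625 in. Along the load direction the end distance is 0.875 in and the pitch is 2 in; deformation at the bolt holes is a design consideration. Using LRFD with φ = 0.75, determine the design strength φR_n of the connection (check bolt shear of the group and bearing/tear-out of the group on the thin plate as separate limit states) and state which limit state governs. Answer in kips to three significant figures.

30 kips (bolt shear governs)

Bolt shear: A_b = π·0.5²/4 = 0.1963 in²; R_n = 68 × 0.1963 × 3 × 1 = 40.06 kips → 0.75 × 40.06 = 30 kips.
Bearing (1.2 l_c t F_u ≤ 2.4 d t F_u): upper limit = 2.4·0.5·0.3125·70 = 26.25 kips.
  Edge l_c = 0.875 − 0.5625/2 = 0.5938 → r_n = 15.59 kips; interior l_c = 2 − 0.5625 = 1.438 → r_n = 26.25 kips.
  R_n,bearing = 1·15.59 + 2·26.25 = 68.09 kips → 0.75 × 68.09 = 51.1 kips.
Bolt shear governs: 30 kips.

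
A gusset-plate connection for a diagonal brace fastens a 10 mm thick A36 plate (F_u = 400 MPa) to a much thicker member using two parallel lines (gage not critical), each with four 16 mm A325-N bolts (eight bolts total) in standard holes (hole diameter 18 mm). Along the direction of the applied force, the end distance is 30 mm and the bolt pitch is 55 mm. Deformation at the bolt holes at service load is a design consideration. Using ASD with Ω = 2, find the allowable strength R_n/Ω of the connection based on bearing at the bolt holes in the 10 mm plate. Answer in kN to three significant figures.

562 kN

Per bolt r_n = 1.2 l_c t F_u ≤ 2.4 d t F_u; upper limit = 2.4 × 16 × 10 × 400 / 1000 = 153.6 kN.
Edge bolt: l_c = 30 − 18/2 = 21 mm → 1.2 × 21 × 10 × 400 / 1000 = 100.8 → r_n = 100.8 kN.
Interior bolts: l_c = 55 − 18 = 37 mm → 1.2 × 37 × 10 × 400 / 1000 = 177.6 → r_n = 153.6 kN.
R_n = 2 × 100.8 + 6 × 153.6 = 1123 kN.
Allowable strength R_n/Ω = 1123 / 2 = 562 kN.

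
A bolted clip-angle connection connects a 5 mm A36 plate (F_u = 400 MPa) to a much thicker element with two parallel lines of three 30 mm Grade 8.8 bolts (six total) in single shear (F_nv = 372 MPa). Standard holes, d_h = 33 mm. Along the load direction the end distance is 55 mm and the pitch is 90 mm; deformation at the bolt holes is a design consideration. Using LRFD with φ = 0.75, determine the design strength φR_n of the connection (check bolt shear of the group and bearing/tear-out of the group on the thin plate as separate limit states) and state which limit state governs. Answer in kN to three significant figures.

549 kN (bearing governs)

Bolt shear: A_b = π·30²/4 = 706.9 mm²; R_n = 372 × 706.9 × 6 × 1 / 1000 = 1578 kN → 0.75 × 1578 = 1180 kN.
Bearing (1.2 l_c t F_u ≤ 2.4 d t F_u): upper limit = 2.4·30·5·400 / 1000 = 144 kN.
  Edge l_c = 55 − 33/2 = 38.5 → r_n = 92.4 kN; interior l_c = 90 − 33 = 57 → r_n = 136.8 kN.
  R_n,bearing = 2·92.4 + 4·136.8 = 732 kN → 0.75 × 732 = 549 kN.
Bearing governs: 549 kN.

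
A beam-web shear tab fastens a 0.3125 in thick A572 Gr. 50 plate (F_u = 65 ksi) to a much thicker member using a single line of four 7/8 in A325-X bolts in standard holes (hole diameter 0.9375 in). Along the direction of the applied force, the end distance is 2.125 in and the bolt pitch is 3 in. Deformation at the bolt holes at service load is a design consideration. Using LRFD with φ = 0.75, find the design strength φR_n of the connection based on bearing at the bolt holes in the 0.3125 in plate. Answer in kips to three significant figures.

126 kips

Per bolt r_n = 1.2 l_c t F_u ≤ 2.4 d t F_u; upper limit = 2.4 × 0.875 × 0.3125 × 65 = 42.66 kips.
Edge bolt: l_c = 2.125 − 0.9375/2 = 1.656 in → 1.2 × 1.656 × 0.3125 × 65 = 40.37 → r_n = 40.37 kips.
Interior bolts: l_c = 3 − 0.9375 = 2.062 in → 1.2 × 2.062 × 0.3125 × 65 = 50.27 → r_n = 42.66 kips.
R_n = 1 × 40.37 + 3 × 42.66 = 168.3 kips.
Design strength φR_n = 0.75 × 168.3 = 126 kips.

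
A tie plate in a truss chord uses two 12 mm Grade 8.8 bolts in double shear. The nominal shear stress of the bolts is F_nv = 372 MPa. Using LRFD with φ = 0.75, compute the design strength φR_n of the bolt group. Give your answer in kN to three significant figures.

A_b = π × 12² / 4 = 113.1 mm².
R_n = F_nv · A_b · n · n_s = 372 × 113.1 × 2 × 2 / 1000 = 168.3 kN.
Design strength φR_n = 0.75 × 168.3 = 126 kN.

126 kN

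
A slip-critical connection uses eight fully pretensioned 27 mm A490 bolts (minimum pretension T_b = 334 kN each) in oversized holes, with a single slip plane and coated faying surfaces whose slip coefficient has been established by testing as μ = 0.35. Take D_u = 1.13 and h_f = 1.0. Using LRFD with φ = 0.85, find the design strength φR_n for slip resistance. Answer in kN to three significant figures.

898 kN

R_n = μ · D_u · h_f · T_b · n_s · n_b = 0.35 × 1.13 × 1.0 × 334 × 1 × 8 = 1057 kN.
Design strength φR_n = 0.85 × 1057 = 898 kN.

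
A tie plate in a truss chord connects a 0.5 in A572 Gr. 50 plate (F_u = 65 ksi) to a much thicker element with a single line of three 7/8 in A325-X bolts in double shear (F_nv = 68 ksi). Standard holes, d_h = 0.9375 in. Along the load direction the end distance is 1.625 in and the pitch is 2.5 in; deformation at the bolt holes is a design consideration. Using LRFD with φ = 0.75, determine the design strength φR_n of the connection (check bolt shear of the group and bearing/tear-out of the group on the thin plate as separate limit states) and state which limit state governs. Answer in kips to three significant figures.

125 kips (bearing governs)

Bolt shear: A_b = π·0.875²/4 = 0.6013 in²; R_n = 68 × 0.6013 × 3 × 2 = 245.3 kips → 0.75 × 245.3 = 184 kips.
Bearing (1.2 l_c t F_u ≤ 2.4 d t F_u): upper limit = 2.4·0.875·0.5·65 = 68.25 kips.
  Edge l_c = 1.625 − 0.9375/2 = 1.156 → r_n = 45.09 kips; interior l_c = 2.5 − 0.9375 = 1.562 → r_n = 60.94 kips.
  R_n,bearing = 1·45.09 + 2·60.94 = 167 kips → 0.75 × 167 = 125 kips.
Bearing governs: 125 kips.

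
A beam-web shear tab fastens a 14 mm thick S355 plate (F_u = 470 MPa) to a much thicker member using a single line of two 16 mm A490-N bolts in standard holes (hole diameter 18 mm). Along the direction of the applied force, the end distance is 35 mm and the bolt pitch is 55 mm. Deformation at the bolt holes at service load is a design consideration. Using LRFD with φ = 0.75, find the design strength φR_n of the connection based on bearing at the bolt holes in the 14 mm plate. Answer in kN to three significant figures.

Per bolt r_n = 1.2 l_c t F_u ≤ 2.4 d t F_u; upper limit = 2.4 × 16 × 14 × 470 / 1000 = 252.7 kN.
Edge bolt: l_c = 35 − 18/2 = 26 mm → 1.2 × 26 × 14 × 470 / 1000 = 205.3 → r_n = 205.3 kN.
Interior bolts: l_c = 55 − 18 = 37 mm → 1.2 × 37 × 14 × 470 / 1000 = 292.2 → r_n = 252.7 kN.
R_n = 1 × 205.3 + 1 × 252.7 = 458 kN.
Design strength φR_n = 0.75 × 458 = 343 kN.

343 kN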